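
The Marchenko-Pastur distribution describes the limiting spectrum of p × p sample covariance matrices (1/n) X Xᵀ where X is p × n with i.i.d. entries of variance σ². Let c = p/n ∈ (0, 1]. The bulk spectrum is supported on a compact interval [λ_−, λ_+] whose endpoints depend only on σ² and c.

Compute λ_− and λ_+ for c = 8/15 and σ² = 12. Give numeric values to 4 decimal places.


c = 8/15 = 0.533333; √c = 0.730297.
λ_− = σ² (1 − √c)² = 12 · (1 − 0.730297)² = 12 · (0.269703)² = 0.872878.
λ_+ = σ² (1 + √c)² = 12 · (1 + 0.730297)² = 12 · (1.730297)² = 35.927122.

Rounded to 4 decimal places: λ_− ≈ 0.8729, λ_+ ≈ 35.9271.


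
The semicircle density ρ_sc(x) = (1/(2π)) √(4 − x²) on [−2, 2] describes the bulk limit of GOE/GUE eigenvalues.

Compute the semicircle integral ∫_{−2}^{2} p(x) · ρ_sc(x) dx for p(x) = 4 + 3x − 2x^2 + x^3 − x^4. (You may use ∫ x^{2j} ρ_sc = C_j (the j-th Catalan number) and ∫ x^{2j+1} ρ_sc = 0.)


Write p(x) = Σ a_i x^i, split into monomials and integrate each against ρ_sc separately.
Using ∫ x^{2j} ρ_sc = C_j = (1/(j+1)) C(2j, j) (Catalan numbers) and ∫ x^{2j+1} ρ_sc = 0 (odd monomials vanish by symmetry):
  i = 0 (even): a_0 · C_{0} = 4 · 1 = 4
  i = 1 (odd): ∫ x^1 ρ_sc = 0 (vanishes)
  i = 2 (even): a_2 · C_{1} = -2 · 1 = -2
  i = 3 (odd): ∫ x^3 ρ_sc = 0 (vanishes)
  i = 4 (even): a_4 · C_{2} = -1 · 2 = -2

Summing the contributions: ∫_{−2}^{2} p(x) ρ_sc(x) dx = 4 + (-2) + (-2) = 0.


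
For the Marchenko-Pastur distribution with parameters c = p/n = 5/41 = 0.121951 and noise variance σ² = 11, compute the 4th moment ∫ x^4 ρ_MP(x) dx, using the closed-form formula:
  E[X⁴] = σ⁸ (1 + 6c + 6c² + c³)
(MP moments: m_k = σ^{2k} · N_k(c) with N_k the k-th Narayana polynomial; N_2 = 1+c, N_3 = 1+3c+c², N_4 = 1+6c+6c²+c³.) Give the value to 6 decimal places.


E[X⁴] = σ⁸ (1 + 6c + 6c² + c³) (fourth MP moment). With σ² = 11 (so σ⁸ = 14641) and c = 5/41 = 0.121951: E[X⁴] = 14641 · (1 + 6·0.121951 + 6·(0.121951)² + (0.121951)³) = 14641 · 1.822754.

So E[X^4] = 26686.935274.


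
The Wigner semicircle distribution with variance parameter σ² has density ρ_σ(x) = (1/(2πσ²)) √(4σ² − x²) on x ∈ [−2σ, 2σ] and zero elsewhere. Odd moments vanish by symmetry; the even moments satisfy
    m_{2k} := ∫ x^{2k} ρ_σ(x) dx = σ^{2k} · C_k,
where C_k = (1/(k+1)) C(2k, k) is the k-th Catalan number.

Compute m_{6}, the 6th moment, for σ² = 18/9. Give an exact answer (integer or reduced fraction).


By the scaled semicircle moment identity, m_{2k} = σ^{2k} · C_k with k = 3.
C_3 = (1/(k+1)) · C(2k, k) = (1/4) · C(6, 3) = (1/4) · 20 = 5.
σ^{2k} = (σ²)^k = (18/9)^3 = 8.

Therefore m_{6} = σ^{6} · C_3 = 8 · 5 = 40.


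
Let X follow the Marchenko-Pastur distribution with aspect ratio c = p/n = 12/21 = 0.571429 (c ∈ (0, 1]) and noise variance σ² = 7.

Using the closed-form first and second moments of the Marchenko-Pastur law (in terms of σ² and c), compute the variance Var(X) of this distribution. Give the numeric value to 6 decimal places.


Recall the MP moments m_1 = E[X] = σ² and m_2 = E[X²] = σ⁴ (1 + c).
m_1 = E[X] = σ² = 7, so m_1² = 49.
m_2 = E[X²] = σ⁴ (1 + c) = 49 · (1 + 0.571429) = 49 · 1.571429 = 77.000000.
(Note m_2 − m_1² simplifies to c · σ⁴ = 0.571429 · 49.)

Var(X) = m_2 − m_1² = 77.000000 − 49 = 28.000000.


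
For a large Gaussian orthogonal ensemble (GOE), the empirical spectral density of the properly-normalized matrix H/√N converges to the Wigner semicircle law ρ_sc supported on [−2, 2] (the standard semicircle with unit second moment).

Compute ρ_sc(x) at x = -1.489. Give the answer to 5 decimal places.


ρ_sc(x) = (1/(2π)) √(4 − x²). With x = -1.489:
  4 − x² = 4 − (-1.489)² = 4 − 2.217121 = 1.782879.
  √(4 − x²) = 1.335245.
  1/(2π) = 0.159155.
  ρ_sc(-1.489) = 0.159155 · 1.335245 = 0.212511.

Rounded to 5 decimal places: ρ_sc(-1.489) ≈ 0.21251.


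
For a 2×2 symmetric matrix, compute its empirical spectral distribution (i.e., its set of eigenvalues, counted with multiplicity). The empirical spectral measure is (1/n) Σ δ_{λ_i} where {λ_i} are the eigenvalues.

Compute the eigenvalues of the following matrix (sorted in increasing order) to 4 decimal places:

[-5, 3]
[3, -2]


Since M is real symmetric, both eigenvalues are real; they are the roots of det(λI − M) = λ² − (tr M) λ + det M.
tr M = -5 + (-2) = -7.
det M = (-5)·(-2) − 3² = 10 − 9 = 1.
Characteristic polynomial: λ² + 7λ + 1 = 0.
Discriminant Δ = (tr M)² − 4·det M = 49 − 4 = 45; √Δ = 6.708204.
λ = (tr M ± √Δ)/2 = (-7 ± 6.708204)/2, giving (tr M − √Δ)/2 = -6.8541 and (tr M + √Δ)/2 = -0.1459.

Eigenvalues sorted in increasing order: [-6.8541, -0.1459].


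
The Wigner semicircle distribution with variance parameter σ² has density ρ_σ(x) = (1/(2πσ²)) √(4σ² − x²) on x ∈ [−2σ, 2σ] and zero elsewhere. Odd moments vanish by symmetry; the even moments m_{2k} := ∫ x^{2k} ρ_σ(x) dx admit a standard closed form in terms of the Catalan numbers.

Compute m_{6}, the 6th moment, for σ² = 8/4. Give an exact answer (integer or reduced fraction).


By the scaled semicircle moment identity, m_{2k} = σ^{2k} · C_k with k = 3.
C_3 = (1/(k+1)) · C(2k, k) = (1/4) · C(6, 3) = (1/4) · 20 = 5.
σ^{2k} = (σ²)^k = (8/4)^3 = 8.

Therefore m_{6} = σ^{6} · C_3 = 8 · 5 = 40.


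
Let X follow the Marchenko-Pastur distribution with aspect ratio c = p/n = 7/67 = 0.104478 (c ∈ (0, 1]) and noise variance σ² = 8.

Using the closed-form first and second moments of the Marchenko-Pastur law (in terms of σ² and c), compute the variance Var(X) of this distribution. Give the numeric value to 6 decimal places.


Recall the MP moments m_1 = E[X] = σ² and m_2 = E[X²] = σ⁴ (1 + c).
m_1 = E[X] = σ² = 8, so m_1² = 64.
m_2 = E[X²] = σ⁴ (1 + c) = 64 · (1 + 0.104478) = 64 · 1.104478 = 70.686567.
(Note m_2 − m_1² simplifies to c · σ⁴ = 0.104478 · 64.)

Var(X) = m_2 − m_1² = 70.686567 − 64 = 6.686567.


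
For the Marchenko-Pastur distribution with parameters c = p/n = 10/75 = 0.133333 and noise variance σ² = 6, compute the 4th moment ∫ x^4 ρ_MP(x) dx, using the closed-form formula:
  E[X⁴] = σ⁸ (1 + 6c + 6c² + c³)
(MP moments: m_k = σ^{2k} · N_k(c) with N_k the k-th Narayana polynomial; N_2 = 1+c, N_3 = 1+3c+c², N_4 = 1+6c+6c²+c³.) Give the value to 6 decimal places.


E[X⁴] = σ⁸ (1 + 6c + 6c² + c³) (fourth MP moment). With σ² = 6 (so σ⁸ = 1296) and c = 10/75 = 0.133333: E[X⁴] = 1296 · (1 + 6·0.133333 + 6·(0.133333)² + (0.133333)³) = 1296 · 1.909037.

So E[X^4] = 2474.112000.


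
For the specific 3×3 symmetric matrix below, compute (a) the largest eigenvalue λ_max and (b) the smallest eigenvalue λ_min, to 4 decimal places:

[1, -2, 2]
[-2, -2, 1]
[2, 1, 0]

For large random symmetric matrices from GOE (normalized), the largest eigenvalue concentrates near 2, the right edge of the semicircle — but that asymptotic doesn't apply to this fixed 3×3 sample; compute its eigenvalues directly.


Since M is real symmetric, all three eigenvalues are real; they are the roots of det(λI − M) = λ³ − (tr M) λ² + s λ − det M, where s is the sum of the principal 2×2 minors.
tr M = 1 + (-2) + 0 = -1.
s = (1·(-2) − (-2)²) + (1·0 − 2²) + ((-2)·0 − 1²) = -6 + (-4) + (-1) = -11.
det M (expand along row 1) = 1·(-1) − (-2)·(-2) + 2·2 = -1.
Characteristic polynomial: λ³ + λ² − 11λ + 1 = 0.
Substitute λ = y + (tr M)/3 = y − 0.333333 to remove the quadratic term: y³ + p·y + q = 0 with p = s − (tr M)²/3 = -11.333333 and q = −2(tr M)³/27 + (tr M)·s/3 − det M = 4.740741.
Three real roots ⇒ use the trigonometric (Viète) form: r = 2√(−p/3) = 3.887301, φ = arccos(3q/(p·r)) = arccos(-0.322821) = 1.899505 rad.
y_k = r·cos(φ/3 − 2πk/3) for k = 0, 1, 2 gives y = 3.133775, 0.425078, -3.558853.
λ_k = y_k − 0.333333 gives λ = 2.8004, 0.0917, -3.8922 (check: the sum is -1.0000 = tr M).

Hence λ_max = 2.8004 and λ_min = -3.8922.


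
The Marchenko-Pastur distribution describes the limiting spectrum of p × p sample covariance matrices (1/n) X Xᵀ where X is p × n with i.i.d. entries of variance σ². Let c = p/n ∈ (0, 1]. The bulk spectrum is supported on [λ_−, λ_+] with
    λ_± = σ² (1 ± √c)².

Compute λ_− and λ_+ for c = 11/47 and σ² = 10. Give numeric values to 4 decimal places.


c = 11/47 = 0.234043; √c = 0.483779.
λ_− = σ² (1 − √c)² = 10 · (1 − 0.483779)² = 10 · (0.516221)² = 2.664837.
λ_+ = σ² (1 + √c)² = 10 · (1 + 0.483779)² = 10 · (1.483779)² = 22.016014.

Rounded to 4 decimal places: λ_− ≈ 2.6648, λ_+ ≈ 22.0160.


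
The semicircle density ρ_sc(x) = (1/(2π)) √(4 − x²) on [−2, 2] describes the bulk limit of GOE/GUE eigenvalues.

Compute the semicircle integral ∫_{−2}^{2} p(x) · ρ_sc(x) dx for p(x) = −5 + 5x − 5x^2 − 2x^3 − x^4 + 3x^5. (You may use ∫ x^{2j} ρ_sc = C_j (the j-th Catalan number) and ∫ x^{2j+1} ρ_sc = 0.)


Write p(x) = Σ a_i x^i, split into monomials and integrate each against ρ_sc separately.
Using ∫ x^{2j} ρ_sc = C_j = (1/(j+1)) C(2j, j) (Catalan numbers) and ∫ x^{2j+1} ρ_sc = 0 (odd monomials vanish by symmetry):
  i = 0 (even): a_0 · C_{0} = -5 · 1 = -5
  i = 1 (odd): ∫ x^1 ρ_sc = 0 (vanishes)
  i = 2 (even): a_2 · C_{1} = -5 · 1 = -5
  i = 3 (odd): ∫ x^3 ρ_sc = 0 (vanishes)
  i = 4 (even): a_4 · C_{2} = -1 · 2 = -2
  i = 5 (odd): ∫ x^5 ρ_sc = 0 (vanishes)

Summing the contributions: ∫_{−2}^{2} p(x) ρ_sc(x) dx = (-5) + (-5) + (-2) = -12.


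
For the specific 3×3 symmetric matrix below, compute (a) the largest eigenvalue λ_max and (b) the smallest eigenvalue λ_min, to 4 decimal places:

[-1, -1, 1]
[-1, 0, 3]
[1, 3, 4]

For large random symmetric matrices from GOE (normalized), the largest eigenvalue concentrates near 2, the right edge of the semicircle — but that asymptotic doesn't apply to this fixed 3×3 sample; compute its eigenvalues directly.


Since M is real symmetric, all three eigenvalues are real; they are the roots of det(λI − M) = λ³ − (tr M) λ² + s λ − det M, where s is the sum of the principal 2×2 minors.
tr M = -1 + 0 + 4 = 3.
s = ((-1)·0 − (-1)²) + ((-1)·4 − 1²) + (0·4 − 3²) = -1 + (-5) + (-9) = -15.
det M (expand along row 1) = (-1)·(-9) − (-1)·(-7) + 1·(-3) = -1.
Characteristic polynomial: λ³ − 3λ² − 15λ + 1 = 0.
Substitute λ = y + (tr M)/3 = y + 1.000000 to remove the quadratic term: y³ + p·y + q = 0 with p = s − (tr M)²/3 = -18.000000 and q = −2(tr M)³/27 + (tr M)·s/3 − det M = -16.000000.
Three real roots ⇒ use the trigonometric (Viète) form: r = 2√(−p/3) = 4.898979, φ = arccos(3q/(p·r)) = arccos(0.544331) = 0.995205 rad.
y_k = r·cos(φ/3 − 2πk/3) for k = 0, 1, 2 gives y = 4.631881, -0.934181, -3.697700.
λ_k = y_k + 1.000000 gives λ = 5.6319, 0.0658, -2.6977 (check: the sum is 3.0000 = tr M).

Hence λ_max = 5.6319 and λ_min = -2.6977.


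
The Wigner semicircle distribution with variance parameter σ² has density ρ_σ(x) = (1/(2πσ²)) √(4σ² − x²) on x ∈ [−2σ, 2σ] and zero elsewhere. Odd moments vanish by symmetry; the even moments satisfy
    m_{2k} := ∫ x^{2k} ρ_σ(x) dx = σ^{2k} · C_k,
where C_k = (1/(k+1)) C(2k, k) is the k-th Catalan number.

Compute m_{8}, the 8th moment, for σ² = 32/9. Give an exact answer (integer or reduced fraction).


By the scaled semicircle moment identity, m_{2k} = σ^{2k} · C_k with k = 4.
C_4 = (1/(k+1)) · C(2k, k) = (1/5) · C(8, 4) = (1/5) · 70 = 14.
σ^{2k} = (σ²)^k = (32/9)^4 = 1048576/6561.

Therefore m_{8} = σ^{8} · C_4 = (1048576/6561) · 14 = 14680064/6561.


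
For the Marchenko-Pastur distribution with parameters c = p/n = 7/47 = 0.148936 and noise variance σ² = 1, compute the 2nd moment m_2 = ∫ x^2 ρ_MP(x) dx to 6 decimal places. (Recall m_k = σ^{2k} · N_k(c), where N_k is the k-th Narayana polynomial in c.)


E[X²] = σ⁴ (1 + c) (second MP moment). With σ² = 1 (so σ⁴ = 1) and c = 7/47 = 0.148936: E[X²] = 1 · (1 + 0.148936) = 1 · 1.148936.

So E[X^2] = 1.148936.


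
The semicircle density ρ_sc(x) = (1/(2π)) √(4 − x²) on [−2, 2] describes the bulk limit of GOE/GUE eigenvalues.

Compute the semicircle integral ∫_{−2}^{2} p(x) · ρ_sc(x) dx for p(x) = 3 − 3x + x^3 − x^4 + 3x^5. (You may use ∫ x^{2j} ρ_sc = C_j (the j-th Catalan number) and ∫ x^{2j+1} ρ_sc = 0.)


Write p(x) = Σ a_i x^i, split into monomials and integrate each against ρ_sc separately.
Using ∫ x^{2j} ρ_sc = C_j = (1/(j+1)) C(2j, j) (Catalan numbers) and ∫ x^{2j+1} ρ_sc = 0 (odd monomials vanish by symmetry):
  i = 0 (even): a_0 · C_{0} = 3 · 1 = 3
  i = 1 (odd): ∫ x^1 ρ_sc = 0 (vanishes)
  i = 3 (odd): ∫ x^3 ρ_sc = 0 (vanishes)
  i = 4 (even): a_4 · C_{2} = -1 · 2 = -2
  i = 5 (odd): ∫ x^5 ρ_sc = 0 (vanishes)

Summing the contributions: ∫_{−2}^{2} p(x) ρ_sc(x) dx = 3 + (-2) = 1.


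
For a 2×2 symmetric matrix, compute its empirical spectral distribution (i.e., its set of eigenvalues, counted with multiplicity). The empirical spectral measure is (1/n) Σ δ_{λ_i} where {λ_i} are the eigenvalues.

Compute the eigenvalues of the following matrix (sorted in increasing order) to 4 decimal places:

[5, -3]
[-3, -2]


Since M is real symmetric, both eigenvalues are real; they are the roots of det(λI − M) = λ² − (tr M) λ + det M.
tr M = 5 + (-2) = 3.
det M = 5·(-2) − (-3)² = -10 − 9 = -19.
Characteristic polynomial: λ² − 3λ − 19 = 0.
Discriminant Δ = (tr M)² − 4·det M = 9 − (-76) = 85; √Δ = 9.219544.
λ = (tr M ± √Δ)/2 = (3 ± 9.219544)/2, giving (tr M − √Δ)/2 = -3.1098 and (tr M + √Δ)/2 = 6.1098.

Eigenvalues sorted in increasing order: [-3.1098, 6.1098].


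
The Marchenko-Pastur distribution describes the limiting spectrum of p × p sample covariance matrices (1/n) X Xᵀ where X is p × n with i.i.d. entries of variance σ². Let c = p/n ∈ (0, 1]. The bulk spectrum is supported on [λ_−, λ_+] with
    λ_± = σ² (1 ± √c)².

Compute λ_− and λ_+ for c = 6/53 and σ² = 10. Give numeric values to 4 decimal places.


c = 6/53 = 0.113208; √c = 0.336463.
λ_− = σ² (1 − √c)² = 10 · (1 − 0.336463)² = 10 · (0.663537)² = 4.402810.
λ_+ = σ² (1 + √c)² = 10 · (1 + 0.336463)² = 10 · (1.336463)² = 17.861341.

Rounded to 4 decimal places: λ_− ≈ 4.4028, λ_+ ≈ 17.8613.


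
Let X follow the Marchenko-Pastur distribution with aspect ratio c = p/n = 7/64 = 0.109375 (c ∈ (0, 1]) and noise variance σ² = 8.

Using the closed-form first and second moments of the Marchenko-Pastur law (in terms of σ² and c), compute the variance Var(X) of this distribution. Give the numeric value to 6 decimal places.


Recall the MP moments m_1 = E[X] = σ² and m_2 = E[X²] = σ⁴ (1 + c).
m_1 = E[X] = σ² = 8, so m_1² = 64.
m_2 = E[X²] = σ⁴ (1 + c) = 64 · (1 + 0.109375) = 64 · 1.109375 = 71.000000.
(Note m_2 − m_1² simplifies to c · σ⁴ = 0.109375 · 64.)

Var(X) = m_2 − m_1² = 71.000000 − 64 = 7.000000.


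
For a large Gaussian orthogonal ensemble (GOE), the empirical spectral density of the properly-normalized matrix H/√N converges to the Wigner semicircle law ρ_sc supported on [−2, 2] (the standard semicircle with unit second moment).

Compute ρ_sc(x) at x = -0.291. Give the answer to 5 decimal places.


ρ_sc(x) = (1/(2π)) √(4 − x²). With x = -0.291:
  4 − x² = 4 − (-0.291)² = 4 − 0.084681 = 3.915319.
  √(4 − x²) = 1.978717.
  1/(2π) = 0.159155.
  ρ_sc(-0.291) = 0.159155 · 1.978717 = 0.314923.

Rounded to 5 decimal places: ρ_sc(-0.291) ≈ 0.31492.


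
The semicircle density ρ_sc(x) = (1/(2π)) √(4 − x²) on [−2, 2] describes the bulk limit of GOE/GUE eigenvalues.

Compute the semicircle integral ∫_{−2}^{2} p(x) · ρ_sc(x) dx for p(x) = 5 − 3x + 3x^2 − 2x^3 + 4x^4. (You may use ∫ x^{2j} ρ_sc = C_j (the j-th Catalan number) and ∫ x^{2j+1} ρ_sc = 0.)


Write p(x) = Σ a_i x^i, split into monomials and integrate each against ρ_sc separately.
Using ∫ x^{2j} ρ_sc = C_j = (1/(j+1)) C(2j, j) (Catalan numbers) and ∫ x^{2j+1} ρ_sc = 0 (odd monomials vanish by symmetry):
  i = 0 (even): a_0 · C_{0} = 5 · 1 = 5
  i = 1 (odd): ∫ x^1 ρ_sc = 0 (vanishes)
  i = 2 (even): a_2 · C_{1} = 3 · 1 = 3
  i = 3 (odd): ∫ x^3 ρ_sc = 0 (vanishes)
  i = 4 (even): a_4 · C_{2} = 4 · 2 = 8

Summing the contributions: ∫_{−2}^{2} p(x) ρ_sc(x) dx = 5 + 3 + 8 = 16.


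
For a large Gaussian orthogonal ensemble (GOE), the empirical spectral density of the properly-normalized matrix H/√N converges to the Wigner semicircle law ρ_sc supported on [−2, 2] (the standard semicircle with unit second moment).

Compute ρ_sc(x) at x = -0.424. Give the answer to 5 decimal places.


ρ_sc(x) = (1/(2π)) √(4 − x²). With x = -0.424:
  4 − x² = 4 − (-0.424)² = 4 − 0.179776 = 3.820224.
  √(4 − x²) = 1.954539.
  1/(2π) = 0.159155.
  ρ_sc(-0.424) = 0.159155 · 1.954539 = 0.311075.

Rounded to 5 decimal places: ρ_sc(-0.424) ≈ 0.31107.


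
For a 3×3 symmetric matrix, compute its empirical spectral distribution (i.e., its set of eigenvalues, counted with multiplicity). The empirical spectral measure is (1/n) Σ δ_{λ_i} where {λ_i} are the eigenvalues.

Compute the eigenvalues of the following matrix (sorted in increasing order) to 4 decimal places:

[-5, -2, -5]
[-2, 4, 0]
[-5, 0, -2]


Since M is real symmetric, all three eigenvalues are real; they are the roots of det(λI − M) = λ³ − (tr M) λ² + s λ − det M, where s is the sum of the principal 2×2 minors.
tr M = -5 + 4 + (-2) = -3.
s = ((-5)·4 − (-2)²) + ((-5)·(-2) − (-5)²) + (4·(-2) − 0²) = -24 + (-15) + (-8) = -47.
det M (expand along row 1) = (-5)·(-8) − (-2)·4 + (-5)·20 = -52.
Characteristic polynomial: λ³ + 3λ² − 47λ + 52 = 0.
Substitute λ = y + (tr M)/3 = y − 1.000000 to remove the quadratic term: y³ + p·y + q = 0 with p = s − (tr M)²/3 = -50.000000 and q = −2(tr M)³/27 + (tr M)·s/3 − det M = 101.000000.
Three real roots ⇒ use the trigonometric (Viète) form: r = 2√(−p/3) = 8.164966, φ = arccos(3q/(p·r)) = arccos(-0.742195) = 2.407137 rad.
y_k = r·cos(φ/3 − 2πk/3) for k = 0, 1, 2 gives y = 5.674637, 2.246860, -7.921497.
λ_k = y_k − 1.000000 gives λ = 4.6746, 1.2469, -8.9215 (check: the sum is -3.0000 = tr M).

Eigenvalues sorted in increasing order: [-8.9215, 1.2469, 4.6746].


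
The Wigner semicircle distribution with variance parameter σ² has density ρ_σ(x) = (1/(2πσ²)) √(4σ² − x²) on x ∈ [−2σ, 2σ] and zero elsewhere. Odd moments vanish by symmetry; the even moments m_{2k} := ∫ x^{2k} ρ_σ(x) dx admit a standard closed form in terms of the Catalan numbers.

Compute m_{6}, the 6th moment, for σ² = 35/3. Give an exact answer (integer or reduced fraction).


By the scaled semicircle moment identity, m_{2k} = σ^{2k} · C_k with k = 3.
C_3 = (1/(k+1)) · C(2k, k) = (1/4) · C(6, 3) = (1/4) · 20 = 5.
σ^{2k} = (σ²)^k = (35/3)^3 = 42875/27.

Therefore m_{6} = σ^{6} · C_3 = (42875/27) · 5 = 214375/27.


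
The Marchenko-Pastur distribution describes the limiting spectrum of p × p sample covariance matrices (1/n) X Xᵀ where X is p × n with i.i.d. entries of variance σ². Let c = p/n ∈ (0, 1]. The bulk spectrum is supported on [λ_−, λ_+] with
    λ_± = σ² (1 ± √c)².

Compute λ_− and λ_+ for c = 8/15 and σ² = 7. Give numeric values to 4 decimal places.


c = 8/15 = 0.533333; √c = 0.730297.
λ_− = σ² (1 − √c)² = 7 · (1 − 0.730297)² = 7 · (0.269703)² = 0.509179.
λ_+ = σ² (1 + √c)² = 7 · (1 + 0.730297)² = 7 · (1.730297)² = 20.957488.

Rounded to 4 decimal places: λ_− ≈ 0.5092, λ_+ ≈ 20.9575.


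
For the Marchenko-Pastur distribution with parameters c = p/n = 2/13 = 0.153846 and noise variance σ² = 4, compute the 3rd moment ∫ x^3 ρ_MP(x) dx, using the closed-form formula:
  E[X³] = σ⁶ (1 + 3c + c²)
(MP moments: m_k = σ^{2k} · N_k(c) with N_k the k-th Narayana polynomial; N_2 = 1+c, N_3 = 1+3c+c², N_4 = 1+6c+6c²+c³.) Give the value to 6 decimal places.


E[X³] = σ⁶ (1 + 3c + c²) (third MP moment). With σ² = 4 (so σ⁶ = 64) and c = 2/13 = 0.153846: E[X³] = 64 · (1 + 3·0.153846 + (0.153846)²) = 64 · 1.485207.

So E[X^3] = 95.053254.


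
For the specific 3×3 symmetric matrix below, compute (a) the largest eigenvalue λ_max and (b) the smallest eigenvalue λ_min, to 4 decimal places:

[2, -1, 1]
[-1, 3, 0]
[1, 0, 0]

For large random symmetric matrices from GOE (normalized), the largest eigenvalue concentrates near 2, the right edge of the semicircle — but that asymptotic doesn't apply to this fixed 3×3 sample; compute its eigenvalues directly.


Since M is real symmetric, all three eigenvalues are real; they are the roots of det(λI − M) = λ³ − (tr M) λ² + s λ − det M, where s is the sum of the principal 2×2 minors.
tr M = 2 + 3 + 0 = 5.
s = (2·3 − (-1)²) + (2·0 − 1²) + (3·0 − 0²) = 5 + (-1) + 0 = 4.
det M (expand along row 1) = 2·0 − (-1)·0 + 1·(-3) = -3.
Characteristic polynomial: λ³ − 5λ² + 4λ + 3 = 0.
Substitute λ = y + (tr M)/3 = y + 1.666667 to remove the quadratic term: y³ + p·y + q = 0 with p = s − (tr M)²/3 = -4.333333 and q = −2(tr M)³/27 + (tr M)·s/3 − det M = 0.407407.
Three real roots ⇒ use the trigonometric (Viète) form: r = 2√(−p/3) = 2.403701, φ = arccos(3q/(p·r)) = arccos(-0.117340) = 1.688408 rad.
y_k = r·cos(φ/3 − 2πk/3) for k = 0, 1, 2 gives y = 2.032961, 0.094210, -2.127172.
λ_k = y_k + 1.666667 gives λ = 3.6996, 1.7609, -0.4605 (check: the sum is 5.0000 = tr M).

Hence λ_max = 3.6996 and λ_min = -0.4605.


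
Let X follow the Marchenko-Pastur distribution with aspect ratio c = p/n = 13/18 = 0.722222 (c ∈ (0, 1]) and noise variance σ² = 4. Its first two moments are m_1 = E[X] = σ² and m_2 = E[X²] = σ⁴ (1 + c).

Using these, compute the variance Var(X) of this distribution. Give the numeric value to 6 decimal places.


m_1 = E[X] = σ² = 4, so m_1² = 16.
m_2 = E[X²] = σ⁴ (1 + c) = 16 · (1 + 0.722222) = 16 · 1.722222 = 27.555556.
(Note m_2 − m_1² simplifies to c · σ⁴ = 0.722222 · 16.)

Var(X) = m_2 − m_1² = 27.555556 − 16 = 11.555556.


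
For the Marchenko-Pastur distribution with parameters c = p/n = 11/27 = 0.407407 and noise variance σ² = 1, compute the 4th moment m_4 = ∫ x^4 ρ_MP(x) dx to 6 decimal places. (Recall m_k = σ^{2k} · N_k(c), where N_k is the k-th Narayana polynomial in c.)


E[X⁴] = σ⁸ (1 + 6c + 6c² + c³) (fourth MP moment). With σ² = 1 (so σ⁸ = 1) and c = 11/27 = 0.407407: E[X⁴] = 1 · (1 + 6·0.407407 + 6·(0.407407)² + (0.407407)³) = 1 · 4.507951.

So E[X^4] = 4.507951.


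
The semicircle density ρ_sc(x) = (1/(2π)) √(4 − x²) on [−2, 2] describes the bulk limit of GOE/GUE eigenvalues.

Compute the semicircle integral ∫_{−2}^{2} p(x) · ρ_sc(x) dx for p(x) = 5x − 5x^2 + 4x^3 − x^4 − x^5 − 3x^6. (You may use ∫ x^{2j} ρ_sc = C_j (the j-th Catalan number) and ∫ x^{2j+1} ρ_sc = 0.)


Write p(x) = Σ a_i x^i, split into monomials and integrate each against ρ_sc separately.
Using ∫ x^{2j} ρ_sc = C_j = (1/(j+1)) C(2j, j) (Catalan numbers) and ∫ x^{2j+1} ρ_sc = 0 (odd monomials vanish by symmetry):
  i = 1 (odd): ∫ x^1 ρ_sc = 0 (vanishes)
  i = 2 (even): a_2 · C_{1} = -5 · 1 = -5
  i = 3 (odd): ∫ x^3 ρ_sc = 0 (vanishes)
  i = 4 (even): a_4 · C_{2} = -1 · 2 = -2
  i = 5 (odd): ∫ x^5 ρ_sc = 0 (vanishes)
  i = 6 (even): a_6 · C_{3} = -3 · 5 = -15

Summing the contributions: ∫_{−2}^{2} p(x) ρ_sc(x) dx = (-5) + (-2) + (-15) = -22.


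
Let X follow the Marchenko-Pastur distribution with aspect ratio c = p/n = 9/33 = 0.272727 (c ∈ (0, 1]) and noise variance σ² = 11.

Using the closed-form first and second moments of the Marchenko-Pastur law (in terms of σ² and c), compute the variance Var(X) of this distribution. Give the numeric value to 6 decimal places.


Recall the MP moments m_1 = E[X] = σ² and m_2 = E[X²] = σ⁴ (1 + c).
m_1 = E[X] = σ² = 11, so m_1² = 121.
m_2 = E[X²] = σ⁴ (1 + c) = 121 · (1 + 0.272727) = 121 · 1.272727 = 154.000000.
(Note m_2 − m_1² simplifies to c · σ⁴ = 0.272727 · 121.)

Var(X) = m_2 − m_1² = 154.000000 − 121 = 33.000000.


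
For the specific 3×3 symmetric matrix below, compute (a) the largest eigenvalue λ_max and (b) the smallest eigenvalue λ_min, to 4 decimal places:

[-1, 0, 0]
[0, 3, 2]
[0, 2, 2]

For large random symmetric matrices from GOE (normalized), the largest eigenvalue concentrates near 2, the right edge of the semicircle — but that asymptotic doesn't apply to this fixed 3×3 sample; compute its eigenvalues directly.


Since M is real symmetric, all three eigenvalues are real; they are the roots of det(λI − M) = λ³ − (tr M) λ² + s λ − det M, where s is the sum of the principal 2×2 minors.
tr M = -1 + 3 + 2 = 4.
s = ((-1)·3 − 0²) + ((-1)·2 − 0²) + (3·2 − 2²) = -3 + (-2) + 2 = -3.
det M (expand along row 1) = (-1)·2 − 0·0 + 0·0 = -2.
Characteristic polynomial: λ³ − 4λ² − 3λ + 2 = 0.
Substitute λ = y + (tr M)/3 = y + 1.333333 to remove the quadratic term: y³ + p·y + q = 0 with p = s − (tr M)²/3 = -8.333333 and q = −2(tr M)³/27 + (tr M)·s/3 − det M = -6.740741.
Three real roots ⇒ use the trigonometric (Viète) form: r = 2√(−p/3) = 3.333333, φ = arccos(3q/(p·r)) = arccos(0.728000) = 0.755396 rad.
y_k = r·cos(φ/3 − 2πk/3) for k = 0, 1, 2 gives y = 3.228219, -0.894886, -2.333333.
λ_k = y_k + 1.333333 gives λ = 4.5616, 0.4384, -1.0000 (check: the sum is 4.0000 = tr M).

Hence λ_max = 4.5616 and λ_min = -1.0000.


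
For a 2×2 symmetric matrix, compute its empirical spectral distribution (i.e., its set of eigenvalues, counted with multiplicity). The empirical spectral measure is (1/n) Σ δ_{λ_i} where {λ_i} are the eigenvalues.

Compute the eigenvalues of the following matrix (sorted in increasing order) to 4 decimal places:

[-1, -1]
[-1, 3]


Since M is real symmetric, both eigenvalues are real; they are the roots of det(λI − M) = λ² − (tr M) λ + det M.
tr M = -1 + 3 = 2.
det M = (-1)·3 − (-1)² = -3 − 1 = -4.
Characteristic polynomial: λ² − 2λ − 4 = 0.
Discriminant Δ = (tr M)² − 4·det M = 4 − (-16) = 20; √Δ = 4.472136.
λ = (tr M ± √Δ)/2 = (2 ± 4.472136)/2, giving (tr M − √Δ)/2 = -1.2361 and (tr M + √Δ)/2 = 3.2361.

Eigenvalues sorted in increasing order: [-1.2361, 3.2361].


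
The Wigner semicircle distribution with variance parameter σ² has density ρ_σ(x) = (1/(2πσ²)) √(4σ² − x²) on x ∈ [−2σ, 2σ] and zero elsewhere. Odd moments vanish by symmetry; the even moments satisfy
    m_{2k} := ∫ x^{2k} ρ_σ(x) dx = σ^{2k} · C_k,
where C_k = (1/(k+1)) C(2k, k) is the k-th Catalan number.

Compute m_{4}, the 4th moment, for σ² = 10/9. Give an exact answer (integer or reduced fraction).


By the scaled semicircle moment identity, m_{2k} = σ^{2k} · C_k with k = 2.
C_2 = (1/(k+1)) · C(2k, k) = (1/3) · C(4, 2) = (1/3) · 6 = 2.
σ^{2k} = (σ²)^k = (10/9)^2 = 100/81.

Therefore m_{4} = σ^{4} · C_2 = (100/81) · 2 = 200/81.


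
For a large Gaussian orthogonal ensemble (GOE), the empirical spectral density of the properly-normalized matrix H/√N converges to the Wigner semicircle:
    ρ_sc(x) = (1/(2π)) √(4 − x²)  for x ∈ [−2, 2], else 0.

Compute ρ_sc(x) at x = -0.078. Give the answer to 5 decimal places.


ρ_sc(x) = (1/(2π)) √(4 − x²). With x = -0.078:
  4 − x² = 4 − (-0.078)² = 4 − 0.006084 = 3.993916.
  √(4 − x²) = 1.998478.
  1/(2π) = 0.159155.
  ρ_sc(-0.078) = 0.159155 · 1.998478 = 0.318068.

Rounded to 5 decimal places: ρ_sc(-0.078) ≈ 0.31807.


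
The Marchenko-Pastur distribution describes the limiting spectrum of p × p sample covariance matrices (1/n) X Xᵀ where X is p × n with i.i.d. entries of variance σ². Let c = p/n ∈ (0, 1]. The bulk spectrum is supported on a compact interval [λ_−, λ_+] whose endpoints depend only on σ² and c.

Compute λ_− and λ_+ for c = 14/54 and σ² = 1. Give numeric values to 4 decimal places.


c = 14/54 = 0.259259; √c = 0.509175.
λ_− = σ² (1 − √c)² = 1 · (1 − 0.509175)² = 1 · (0.490825)² = 0.240909.
λ_+ = σ² (1 + √c)² = 1 · (1 + 0.509175)² = 1 · (1.509175)² = 2.277609.

Rounded to 4 decimal places: λ_− ≈ 0.2409, λ_+ ≈ 2.2776.


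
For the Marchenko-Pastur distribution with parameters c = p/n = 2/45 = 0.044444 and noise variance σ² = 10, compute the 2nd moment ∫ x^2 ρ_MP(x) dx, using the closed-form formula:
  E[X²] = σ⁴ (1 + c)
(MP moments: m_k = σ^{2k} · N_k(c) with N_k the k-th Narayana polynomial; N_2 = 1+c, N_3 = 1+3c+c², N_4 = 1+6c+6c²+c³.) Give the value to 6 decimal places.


E[X²] = σ⁴ (1 + c) (second MP moment). With σ² = 10 (so σ⁴ = 100) and c = 2/45 = 0.044444: E[X²] = 100 · (1 + 0.044444) = 100 · 1.044444.

So E[X^2] = 104.444444.


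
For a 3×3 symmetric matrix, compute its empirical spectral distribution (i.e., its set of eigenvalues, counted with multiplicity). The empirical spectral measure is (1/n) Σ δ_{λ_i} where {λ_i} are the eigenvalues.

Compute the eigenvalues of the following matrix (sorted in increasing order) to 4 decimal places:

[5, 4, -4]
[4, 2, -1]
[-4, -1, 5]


Since M is real symmetric, all three eigenvalues are real; they are the roots of det(λI − M) = λ³ − (tr M) λ² + s λ − det M, where s is the sum of the principal 2×2 minors.
tr M = 5 + 2 + 5 = 12.
s = (5·2 − 4²) + (5·5 − (-4)²) + (2·5 − (-1)²) = -6 + 9 + 9 = 12.
det M (expand along row 1) = 5·9 − 4·16 + (-4)·4 = -35.
Characteristic polynomial: λ³ − 12λ² + 12λ + 35 = 0.
Substitute λ = y + (tr M)/3 = y + 4.000000 to remove the quadratic term: y³ + p·y + q = 0 with p = s − (tr M)²/3 = -36.000000 and q = −2(tr M)³/27 + (tr M)·s/3 − det M = -45.000000.
Three real roots ⇒ use the trigonometric (Viète) form: r = 2√(−p/3) = 6.928203, φ = arccos(3q/(p·r)) = arccos(0.541266) = 0.998854 rad.
y_k = r·cos(φ/3 − 2πk/3) for k = 0, 1, 2 gives y = 6.547719, -1.312856, -5.234863.
λ_k = y_k + 4.000000 gives λ = 10.5477, 2.6871, -1.2349 (check: the sum is 12.0000 = tr M).

Eigenvalues sorted in increasing order: [-1.2349, 2.6871, 10.5477].


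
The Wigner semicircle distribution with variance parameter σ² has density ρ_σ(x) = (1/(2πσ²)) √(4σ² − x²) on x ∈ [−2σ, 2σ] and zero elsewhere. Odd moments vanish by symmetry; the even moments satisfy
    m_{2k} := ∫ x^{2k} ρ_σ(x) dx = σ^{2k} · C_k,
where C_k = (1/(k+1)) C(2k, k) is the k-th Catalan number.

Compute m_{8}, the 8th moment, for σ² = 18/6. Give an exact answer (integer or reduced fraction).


By the scaled semicircle moment identity, m_{2k} = σ^{2k} · C_k with k = 4.
C_4 = (1/(k+1)) · C(2k, k) = (1/5) · C(8, 4) = (1/5) · 70 = 14.
σ^{2k} = (σ²)^k = (18/6)^4 = 81.

Therefore m_{8} = σ^{8} · C_4 = 81 · 14 = 1134.


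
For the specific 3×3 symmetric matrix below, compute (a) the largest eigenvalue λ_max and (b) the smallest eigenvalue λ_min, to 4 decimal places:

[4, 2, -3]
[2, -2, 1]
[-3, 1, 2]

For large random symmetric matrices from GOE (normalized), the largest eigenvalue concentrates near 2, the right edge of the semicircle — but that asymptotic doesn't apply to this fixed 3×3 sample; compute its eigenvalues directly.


Since M is real symmetric, all three eigenvalues are real; they are the roots of det(λI − M) = λ³ − (tr M) λ² + s λ − det M, where s is the sum of the principal 2×2 minors.
tr M = 4 + (-2) + 2 = 4.
s = (4·(-2) − 2²) + (4·2 − (-3)²) + ((-2)·2 − 1²) = -12 + (-1) + (-5) = -18.
det M (expand along row 1) = 4·(-5) − 2·7 + (-3)·(-4) = -22.
Characteristic polynomial: λ³ − 4λ² − 18λ + 22 = 0.
Substitute λ = y + (tr M)/3 = y + 1.333333 to remove the quadratic term: y³ + p·y + q = 0 with p = s − (tr M)²/3 = -23.333333 and q = −2(tr M)³/27 + (tr M)·s/3 − det M = -6.740741.
Three real roots ⇒ use the trigonometric (Viète) form: r = 2√(−p/3) = 5.577734, φ = arccos(3q/(p·r)) = arccos(0.155380) = 1.414784 rad.
y_k = r·cos(φ/3 − 2πk/3) for k = 0, 1, 2 gives y = 4.968895, -0.289933, -4.678962.
λ_k = y_k + 1.333333 gives λ = 6.3022, 1.0434, -3.3456 (check: the sum is 4.0000 = tr M).

Hence λ_max = 6.3022 and λ_min = -3.3456.


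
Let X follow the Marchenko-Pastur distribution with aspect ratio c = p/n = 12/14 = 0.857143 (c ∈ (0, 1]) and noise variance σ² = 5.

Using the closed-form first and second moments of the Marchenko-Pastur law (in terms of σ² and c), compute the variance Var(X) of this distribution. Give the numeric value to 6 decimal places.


Recall the MP moments m_1 = E[X] = σ² and m_2 = E[X²] = σ⁴ (1 + c).
m_1 = E[X] = σ² = 5, so m_1² = 25.
m_2 = E[X²] = σ⁴ (1 + c) = 25 · (1 + 0.857143) = 25 · 1.857143 = 46.428571.
(Note m_2 − m_1² simplifies to c · σ⁴ = 0.857143 · 25.)

Var(X) = m_2 − m_1² = 46.428571 − 25 = 21.428571.


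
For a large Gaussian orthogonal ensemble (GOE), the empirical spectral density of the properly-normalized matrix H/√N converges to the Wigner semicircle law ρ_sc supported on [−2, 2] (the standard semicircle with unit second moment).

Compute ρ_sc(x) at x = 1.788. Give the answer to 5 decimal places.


ρ_sc(x) = (1/(2π)) √(4 − x²). With x = 1.788:
  4 − x² = 4 − (1.788)² = 4 − 3.196944 = 0.803056.
  √(4 − x²) = 0.896134.
  1/(2π) = 0.159155.
  ρ_sc(1.788) = 0.159155 · 0.896134 = 0.142624.

Rounded to 5 decimal places: ρ_sc(1.788) ≈ 0.14262.


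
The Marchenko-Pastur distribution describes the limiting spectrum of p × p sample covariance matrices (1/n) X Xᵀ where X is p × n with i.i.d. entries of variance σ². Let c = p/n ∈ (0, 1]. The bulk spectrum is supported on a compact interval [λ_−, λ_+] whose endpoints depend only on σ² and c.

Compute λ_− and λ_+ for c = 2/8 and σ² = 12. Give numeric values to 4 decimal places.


c = 2/8 = 0.250000; √c = 0.500000.
λ_− = σ² (1 − √c)² = 12 · (1 − 0.500000)² = 12 · (0.500000)² = 3.000000.
λ_+ = σ² (1 + √c)² = 12 · (1 + 0.500000)² = 12 · (1.500000)² = 27.000000.

Rounded to 4 decimal places: λ_− ≈ 3.0000, λ_+ ≈ 27.0000.


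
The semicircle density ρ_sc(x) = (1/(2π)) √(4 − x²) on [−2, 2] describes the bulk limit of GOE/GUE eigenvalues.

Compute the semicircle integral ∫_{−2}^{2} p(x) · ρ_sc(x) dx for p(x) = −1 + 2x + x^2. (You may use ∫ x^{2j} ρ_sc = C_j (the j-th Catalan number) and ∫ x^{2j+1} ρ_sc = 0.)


Write p(x) = Σ a_i x^i, split into monomials and integrate each against ρ_sc separately.
Using ∫ x^{2j} ρ_sc = C_j = (1/(j+1)) C(2j, j) (Catalan numbers) and ∫ x^{2j+1} ρ_sc = 0 (odd monomials vanish by symmetry):
  i = 0 (even): a_0 · C_{0} = -1 · 1 = -1
  i = 1 (odd): ∫ x^1 ρ_sc = 0 (vanishes)
  i = 2 (even): a_2 · C_{1} = 1 · 1 = 1

Summing the contributions: ∫_{−2}^{2} p(x) ρ_sc(x) dx = (-1) + 1 = 0.


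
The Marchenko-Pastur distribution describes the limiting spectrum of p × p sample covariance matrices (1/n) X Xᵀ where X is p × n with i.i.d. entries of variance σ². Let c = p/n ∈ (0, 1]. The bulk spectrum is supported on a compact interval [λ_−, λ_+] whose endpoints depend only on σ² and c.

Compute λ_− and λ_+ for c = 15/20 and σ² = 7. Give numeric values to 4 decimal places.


c = 15/20 = 0.750000; √c = 0.866025.
λ_− = σ² (1 − √c)² = 7 · (1 − 0.866025)² = 7 · (0.133975)² = 0.125644.
λ_+ = σ² (1 + √c)² = 7 · (1 + 0.866025)² = 7 · (1.866025)² = 24.374356.

Rounded to 4 decimal places: λ_− ≈ 0.1256, λ_+ ≈ 24.3744.


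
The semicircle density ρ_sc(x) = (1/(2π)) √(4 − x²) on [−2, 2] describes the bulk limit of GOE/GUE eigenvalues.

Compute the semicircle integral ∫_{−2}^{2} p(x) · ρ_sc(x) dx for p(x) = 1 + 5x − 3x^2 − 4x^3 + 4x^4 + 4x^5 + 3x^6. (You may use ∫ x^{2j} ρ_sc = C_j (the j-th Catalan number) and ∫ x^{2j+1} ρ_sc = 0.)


Write p(x) = Σ a_i x^i, split into monomials and integrate each against ρ_sc separately.
Using ∫ x^{2j} ρ_sc = C_j = (1/(j+1)) C(2j, j) (Catalan numbers) and ∫ x^{2j+1} ρ_sc = 0 (odd monomials vanish by symmetry):
  i = 0 (even): a_0 · C_{0} = 1 · 1 = 1
  i = 1 (odd): ∫ x^1 ρ_sc = 0 (vanishes)
  i = 2 (even): a_2 · C_{1} = -3 · 1 = -3
  i = 3 (odd): ∫ x^3 ρ_sc = 0 (vanishes)
  i = 4 (even): a_4 · C_{2} = 4 · 2 = 8
  i = 5 (odd): ∫ x^5 ρ_sc = 0 (vanishes)
  i = 6 (even): a_6 · C_{3} = 3 · 5 = 15

Summing the contributions: ∫_{−2}^{2} p(x) ρ_sc(x) dx = 1 + (-3) + 8 + 15 = 21.


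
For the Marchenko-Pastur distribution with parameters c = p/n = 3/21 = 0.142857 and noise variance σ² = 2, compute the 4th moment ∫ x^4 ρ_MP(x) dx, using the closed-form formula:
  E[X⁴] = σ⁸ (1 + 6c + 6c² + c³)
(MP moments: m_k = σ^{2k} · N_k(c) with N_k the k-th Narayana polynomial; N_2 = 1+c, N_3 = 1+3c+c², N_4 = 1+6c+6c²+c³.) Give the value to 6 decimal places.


E[X⁴] = σ⁸ (1 + 6c + 6c² + c³) (fourth MP moment). With σ² = 2 (so σ⁸ = 16) and c = 3/21 = 0.142857: E[X⁴] = 16 · (1 + 6·0.142857 + 6·(0.142857)² + (0.142857)³) = 16 · 1.982507.

So E[X^4] = 31.720117.


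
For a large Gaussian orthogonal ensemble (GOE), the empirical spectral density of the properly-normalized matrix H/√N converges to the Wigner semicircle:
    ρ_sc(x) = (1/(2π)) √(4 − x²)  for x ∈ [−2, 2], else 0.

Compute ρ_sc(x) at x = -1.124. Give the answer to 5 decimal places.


ρ_sc(x) = (1/(2π)) √(4 − x²). With x = -1.124:
  4 − x² = 4 − (-1.124)² = 4 − 1.263376 = 2.736624.
  √(4 − x²) = 1.654274.
  1/(2π) = 0.159155.
  ρ_sc(-1.124) = 0.159155 · 1.654274 = 0.263286.

Rounded to 5 decimal places: ρ_sc(-1.124) ≈ 0.26329.


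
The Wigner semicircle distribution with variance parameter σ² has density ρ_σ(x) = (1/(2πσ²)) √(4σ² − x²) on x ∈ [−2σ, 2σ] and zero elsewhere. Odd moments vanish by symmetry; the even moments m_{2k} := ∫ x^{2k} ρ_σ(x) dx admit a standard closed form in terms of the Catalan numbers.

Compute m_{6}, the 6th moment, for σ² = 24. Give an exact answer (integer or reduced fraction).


By the scaled semicircle moment identity, m_{2k} = σ^{2k} · C_k with k = 3.
C_3 = (1/(k+1)) · C(2k, k) = (1/4) · C(6, 3) = (1/4) · 20 = 5.
σ^{2k} = (σ²)^k = (24)^3 = 13824.

Therefore m_{6} = σ^{6} · C_3 = 13824 · 5 = 69120.


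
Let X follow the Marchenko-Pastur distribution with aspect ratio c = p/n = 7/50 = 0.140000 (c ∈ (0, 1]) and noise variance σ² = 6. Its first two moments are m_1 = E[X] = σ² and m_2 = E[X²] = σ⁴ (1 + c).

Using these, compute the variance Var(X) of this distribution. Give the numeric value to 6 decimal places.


m_1 = E[X] = σ² = 6, so m_1² = 36.
m_2 = E[X²] = σ⁴ (1 + c) = 36 · (1 + 0.140000) = 36 · 1.140000 = 41.040000.
(Note m_2 − m_1² simplifies to c · σ⁴ = 0.140000 · 36.)

Var(X) = m_2 − m_1² = 41.040000 − 36 = 5.040000.


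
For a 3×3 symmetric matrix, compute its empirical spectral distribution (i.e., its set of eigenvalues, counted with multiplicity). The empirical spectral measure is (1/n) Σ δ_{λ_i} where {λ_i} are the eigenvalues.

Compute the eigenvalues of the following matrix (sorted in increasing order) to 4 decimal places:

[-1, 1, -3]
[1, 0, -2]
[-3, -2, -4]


Since M is real symmetric, all three eigenvalues are real; they are the roots of det(λI − M) = λ³ − (tr M) λ² + s λ − det M, where s is the sum of the principal 2×2 minors.
tr M = -1 + 0 + (-4) = -5.
s = ((-1)·0 − 1²) + ((-1)·(-4) − (-3)²) + (0·(-4) − (-2)²) = -1 + (-5) + (-4) = -10.
det M (expand along row 1) = (-1)·(-4) − 1·(-10) + (-3)·(-2) = 20.
Characteristic polynomial: λ³ + 5λ² − 10λ − 20 = 0.
Substitute λ = y + (tr M)/3 = y − 1.666667 to remove the quadratic term: y³ + p·y + q = 0 with p = s − (tr M)²/3 = -18.333333 and q = −2(tr M)³/27 + (tr M)·s/3 − det M = 5.925926.
Three real roots ⇒ use the trigonometric (Viète) form: r = 2√(−p/3) = 4.944132, φ = arccos(3q/(p·r)) = arccos(-0.196131) = 1.768207 rad.
y_k = r·cos(φ/3 − 2πk/3) for k = 0, 1, 2 gives y = 4.109924, 0.325107, -4.435031.
λ_k = y_k − 1.666667 gives λ = 2.4433, -1.3416, -6.1017 (check: the sum is -5.0000 = tr M).

Eigenvalues sorted in increasing order: [-6.1017, -1.3416, 2.4433].
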